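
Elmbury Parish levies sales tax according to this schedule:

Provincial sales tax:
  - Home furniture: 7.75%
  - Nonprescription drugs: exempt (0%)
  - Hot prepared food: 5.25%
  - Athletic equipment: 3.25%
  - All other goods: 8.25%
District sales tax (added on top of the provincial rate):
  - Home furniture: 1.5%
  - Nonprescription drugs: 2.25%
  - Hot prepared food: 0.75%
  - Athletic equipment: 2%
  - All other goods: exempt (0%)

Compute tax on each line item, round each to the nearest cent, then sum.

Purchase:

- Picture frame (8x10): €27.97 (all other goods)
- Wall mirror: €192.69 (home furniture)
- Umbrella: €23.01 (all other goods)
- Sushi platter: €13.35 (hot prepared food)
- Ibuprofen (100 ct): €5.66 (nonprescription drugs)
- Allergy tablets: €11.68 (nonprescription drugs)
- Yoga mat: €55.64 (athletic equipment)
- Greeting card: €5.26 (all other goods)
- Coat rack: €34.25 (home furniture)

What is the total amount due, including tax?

€399.25

Picture frame (8x10) €27.97: all other goods → 8.25% + 0% district = 8.25% → €2.31
Wall mirror €192.69: home furniture → 7.75% + 1.5% district = 9.25% → €17.82
Umbrella €23.01: all other goods → 8.25% + 0% district = 8.25% → €1.90
Sushi platter €13.35: hot prepared food → 5.25% + 0.75% district = 6% → €0.80
Ibuprofen (100 ct) €5.66: nonprescription drugs → 0% + 2.25% district = 2.25% → €0.13
Allergy tablets €11.68: nonprescription drugs → 0% + 2.25% district = 2.25% → €0.26
Yoga mat €55.64: athletic equipment → 3.25% + 2% district = 5.25% → €2.92
Greeting card €5.26: all other goods → 8.25% + 0% district = 8.25% → €0.43
Coat rack €34.25: home furniture → 7.75% + 1.5% district = 9.25% → €3.17
Subtotal = €369.51; tax = €29.74; total due = €399.25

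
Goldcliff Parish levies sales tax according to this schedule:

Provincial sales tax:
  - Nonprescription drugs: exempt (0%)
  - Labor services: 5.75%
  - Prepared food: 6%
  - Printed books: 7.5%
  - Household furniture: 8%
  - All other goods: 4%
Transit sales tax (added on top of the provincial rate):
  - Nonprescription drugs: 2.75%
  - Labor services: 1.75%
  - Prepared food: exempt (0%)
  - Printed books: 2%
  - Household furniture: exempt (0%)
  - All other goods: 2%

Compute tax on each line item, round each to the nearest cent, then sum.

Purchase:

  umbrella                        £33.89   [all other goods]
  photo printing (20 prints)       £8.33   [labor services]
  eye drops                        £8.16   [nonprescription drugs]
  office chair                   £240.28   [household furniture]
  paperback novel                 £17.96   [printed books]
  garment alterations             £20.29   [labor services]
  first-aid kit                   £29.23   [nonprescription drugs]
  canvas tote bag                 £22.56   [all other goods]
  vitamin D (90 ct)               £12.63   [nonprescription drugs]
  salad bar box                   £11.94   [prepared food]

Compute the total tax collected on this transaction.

Umbrella £33.89: all other goods → 4% + 2% transit = 6% → £2.03
Photo printing (20 prints) £8.33: labor services → 5.75% + 1.75% transit = 7.5% → £0.62
Eye drops £8.16: nonprescription drugs → 0% + 2.75% transit = 2.75% → £0.22
Office chair £240.28: household furniture → 8% + 0% transit = 8% → £19.22
Paperback novel £17.96: printed books → 7.5% + 2% transit = 9.5% → £1.71
Garment alterations £20.29: labor services → 5.75% + 1.75% transit = 7.5% → £1.52
First-aid kit £29.23: nonprescription drugs → 0% + 2.75% transit = 2.75% → £0.80
Canvas tote bag £22.56: all other goods → 4% + 2% transit = 6% → £1.35
Vitamin D (90 ct) £12.63: nonprescription drugs → 0% + 2.75% transit = 2.75% → £0.35
Salad bar box £11.94: prepared food → 6% + 0% transit = 6% → £0.72
Total tax = £2.03 + £0.62 + £0.22 + £19.22 + £1.71 + £1.52 + £0.80 + £1.35 + £0.35 + £0.72 = £28.54

£28.54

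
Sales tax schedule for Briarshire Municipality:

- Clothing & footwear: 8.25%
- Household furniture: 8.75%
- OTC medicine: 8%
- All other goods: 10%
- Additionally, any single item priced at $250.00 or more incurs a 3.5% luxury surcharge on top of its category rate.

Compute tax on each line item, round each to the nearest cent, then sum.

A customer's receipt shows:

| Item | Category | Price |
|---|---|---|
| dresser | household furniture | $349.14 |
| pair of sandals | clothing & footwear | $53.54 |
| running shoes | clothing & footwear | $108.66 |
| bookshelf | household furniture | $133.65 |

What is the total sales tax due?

Dresser $349.14: household furniture → 8.75% + 3.5% surcharge = 12.25% → $42.77
Pair of sandals $53.54: clothing & footwear → 8.25% → $4.42
Running shoes $108.66: clothing & footwear → 8.25% → $8.96
Bookshelf $133.65: household furniture → 8.75% → $11.69
Total tax = $42.77 + $4.42 + $8.96 + $11.69 = $67.84

$67.84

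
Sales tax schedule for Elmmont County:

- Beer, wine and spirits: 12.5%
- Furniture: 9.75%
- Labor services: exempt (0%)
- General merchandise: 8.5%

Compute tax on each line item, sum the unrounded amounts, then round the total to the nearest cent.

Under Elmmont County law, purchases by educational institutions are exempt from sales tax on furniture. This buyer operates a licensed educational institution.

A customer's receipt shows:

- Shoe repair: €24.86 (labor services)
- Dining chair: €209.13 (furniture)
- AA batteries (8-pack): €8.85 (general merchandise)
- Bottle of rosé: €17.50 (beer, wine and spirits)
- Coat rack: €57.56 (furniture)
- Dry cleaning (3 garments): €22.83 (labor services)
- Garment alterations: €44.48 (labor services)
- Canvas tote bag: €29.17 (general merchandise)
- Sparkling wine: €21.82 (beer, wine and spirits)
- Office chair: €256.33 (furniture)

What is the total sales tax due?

€8.15

Shoe repair €24.86: labor services → 0% → €0.00
Dining chair €209.13: furniture, buyer-exempt → 0% → €0.00
AA batteries (8-pack) €8.85: general merchandise → 8.5% → €0.75225
Bottle of rosé €17.50: beer, wine and spirits → 12.5% → €2.1875
Coat rack €57.56: furniture, buyer-exempt → 0% → €0.00
Dry cleaning (3 garments) €22.83: labor services → 0% → €0.00
Garment alterations €44.48: labor services → 0% → €0.00
Canvas tote bag €29.17: general merchandise → 8.5% → €2.47945
Sparkling wine €21.82: beer, wine and spirits → 12.5% → €2.7275
Office chair €256.33: furniture, buyer-exempt → 0% → €0.00
Unrounded tax sum = €8.1467 → €8.15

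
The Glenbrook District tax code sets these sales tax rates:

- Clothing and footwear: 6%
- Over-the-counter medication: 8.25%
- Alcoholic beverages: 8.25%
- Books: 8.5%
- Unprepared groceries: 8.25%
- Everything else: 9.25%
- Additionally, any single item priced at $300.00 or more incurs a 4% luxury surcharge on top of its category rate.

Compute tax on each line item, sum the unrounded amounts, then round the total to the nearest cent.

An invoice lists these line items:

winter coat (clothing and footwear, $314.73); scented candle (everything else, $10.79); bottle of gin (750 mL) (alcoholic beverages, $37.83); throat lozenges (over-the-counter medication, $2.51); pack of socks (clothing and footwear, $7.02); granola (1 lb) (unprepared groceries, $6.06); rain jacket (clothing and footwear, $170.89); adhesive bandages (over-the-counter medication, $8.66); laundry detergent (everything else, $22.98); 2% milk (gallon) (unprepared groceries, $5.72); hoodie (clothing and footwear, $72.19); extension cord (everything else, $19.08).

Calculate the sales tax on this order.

Winter coat $314.73: clothing and footwear → 6% + 4% surcharge = 10% → $31.473
Scented candle $10.79: everything else → 9.25% → $0.998075
Bottle of gin (750 mL) $37.83: alcoholic beverages → 8.25% → $3.120975
Throat lozenges $2.51: over-the-counter medication → 8.25% → $0.207075
Pack of socks $7.02: clothing and footwear → 6% → $0.4212
Granola (1 lb) $6.06: unprepared groceries → 8.25% → $0.49995
Rain jacket $170.89: clothing and footwear → 6% → $10.2534
Adhesive bandages $8.66: over-the-counter medication → 8.25% → $0.71445
Laundry detergent $22.98: everything else → 9.25% → $2.12565
2% milk (gallon) $5.72: unprepared groceries → 8.25% → $0.4719
Hoodie $72.19: clothing and footwear → 6% → $4.3314
Extension cord $19.08: everything else → 9.25% → $1.7649
Unrounded tax sum = $56.381975 → $56.38

$56.38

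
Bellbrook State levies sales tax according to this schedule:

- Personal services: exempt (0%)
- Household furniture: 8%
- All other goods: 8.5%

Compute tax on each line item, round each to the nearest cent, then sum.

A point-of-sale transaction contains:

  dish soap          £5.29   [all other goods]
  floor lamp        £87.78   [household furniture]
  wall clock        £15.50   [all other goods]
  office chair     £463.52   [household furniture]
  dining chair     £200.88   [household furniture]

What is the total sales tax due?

Dish soap £5.29: all other goods → 8.5% → £0.45
Floor lamp £87.78: household furniture → 8% → £7.02
Wall clock £15.50: all other goods → 8.5% → £1.32
Office chair £463.52: household furniture → 8% → £37.08
Dining chair £200.88: household furniture → 8% → £16.07
Total tax = £0.45 + £7.02 + £1.32 + £37.08 + £16.07 = £61.94

£61.94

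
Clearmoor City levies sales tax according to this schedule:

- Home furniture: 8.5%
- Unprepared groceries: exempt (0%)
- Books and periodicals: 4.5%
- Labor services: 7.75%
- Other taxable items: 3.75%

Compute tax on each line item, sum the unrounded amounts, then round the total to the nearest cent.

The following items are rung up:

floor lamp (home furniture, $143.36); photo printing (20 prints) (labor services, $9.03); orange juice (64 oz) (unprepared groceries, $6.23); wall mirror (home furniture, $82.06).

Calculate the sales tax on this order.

Floor lamp $143.36: home furniture → 8.5% → $12.1856
Photo printing (20 prints) $9.03: labor services → 7.75% → $0.699825
Orange juice (64 oz) $6.23: unprepared groceries → 0% → $0.00
Wall mirror $82.06: home furniture → 8.5% → $6.9751
Unrounded tax sum = $19.860525 → $19.86

$19.86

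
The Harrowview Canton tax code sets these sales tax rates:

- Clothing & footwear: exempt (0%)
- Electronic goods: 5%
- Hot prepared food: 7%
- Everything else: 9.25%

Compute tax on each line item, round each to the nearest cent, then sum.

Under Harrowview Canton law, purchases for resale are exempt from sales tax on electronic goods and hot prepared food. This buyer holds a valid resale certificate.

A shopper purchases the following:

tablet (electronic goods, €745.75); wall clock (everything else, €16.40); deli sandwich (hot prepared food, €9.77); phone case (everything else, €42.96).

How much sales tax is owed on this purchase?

€5.49

Tablet €745.75: electronic goods, buyer-exempt → 0% → €0.00
Wall clock €16.40: everything else → 9.25% → €1.52
Deli sandwich €9.77: hot prepared food, buyer-exempt → 0% → €0.00
Phone case €42.96: everything else → 9.25% → €3.97
Total tax = €1.52 + €3.97 = €5.49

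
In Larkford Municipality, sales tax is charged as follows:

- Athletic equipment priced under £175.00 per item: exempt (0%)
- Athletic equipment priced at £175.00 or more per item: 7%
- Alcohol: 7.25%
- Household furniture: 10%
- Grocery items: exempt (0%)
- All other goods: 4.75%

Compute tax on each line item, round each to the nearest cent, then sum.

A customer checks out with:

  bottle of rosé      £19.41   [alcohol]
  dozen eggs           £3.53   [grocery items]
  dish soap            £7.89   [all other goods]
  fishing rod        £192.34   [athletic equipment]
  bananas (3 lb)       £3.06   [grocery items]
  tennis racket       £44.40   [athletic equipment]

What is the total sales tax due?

Bottle of rosé £19.41: alcohol → 7.25% → £1.41
Dozen eggs £3.53: grocery items → 0% → £0.00
Dish soap £7.89: all other goods → 4.75% → £0.37
Fishing rod £192.34: athletic equipment, £175.00 or more → 7% → £13.46
Bananas (3 lb) £3.06: grocery items → 0% → £0.00
Tennis racket £44.40: athletic equipment, under £175.00 → 0% → £0.00
Total tax = £1.41 + £0.37 + £13.46 = £15.24

£15.24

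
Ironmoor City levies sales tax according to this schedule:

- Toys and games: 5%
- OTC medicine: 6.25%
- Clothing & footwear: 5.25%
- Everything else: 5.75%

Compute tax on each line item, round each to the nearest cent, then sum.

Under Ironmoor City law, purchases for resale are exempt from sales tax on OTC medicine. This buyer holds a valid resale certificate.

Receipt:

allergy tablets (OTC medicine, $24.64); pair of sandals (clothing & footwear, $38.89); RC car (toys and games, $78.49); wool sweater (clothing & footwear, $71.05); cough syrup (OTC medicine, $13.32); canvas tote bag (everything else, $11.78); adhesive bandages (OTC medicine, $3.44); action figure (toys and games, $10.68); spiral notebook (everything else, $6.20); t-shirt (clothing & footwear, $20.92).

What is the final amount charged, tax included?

Allergy tablets $24.64: OTC medicine, buyer-exempt → 0% → $0.00
Pair of sandals $38.89: clothing & footwear → 5.25% → $2.04
RC car $78.49: toys and games → 5% → $3.92
Wool sweater $71.05: clothing & footwear → 5.25% → $3.73
Cough syrup $13.32: OTC medicine, buyer-exempt → 0% → $0.00
Canvas tote bag $11.78: everything else → 5.75% → $0.68
Adhesive bandages $3.44: OTC medicine, buyer-exempt → 0% → $0.00
Action figure $10.68: toys and games → 5% → $0.53
Spiral notebook $6.20: everything else → 5.75% → $0.36
T-shirt $20.92: clothing & footwear → 5.25% → $1.10
Subtotal = $279.41; tax = $12.36; total due = $291.77

$291.77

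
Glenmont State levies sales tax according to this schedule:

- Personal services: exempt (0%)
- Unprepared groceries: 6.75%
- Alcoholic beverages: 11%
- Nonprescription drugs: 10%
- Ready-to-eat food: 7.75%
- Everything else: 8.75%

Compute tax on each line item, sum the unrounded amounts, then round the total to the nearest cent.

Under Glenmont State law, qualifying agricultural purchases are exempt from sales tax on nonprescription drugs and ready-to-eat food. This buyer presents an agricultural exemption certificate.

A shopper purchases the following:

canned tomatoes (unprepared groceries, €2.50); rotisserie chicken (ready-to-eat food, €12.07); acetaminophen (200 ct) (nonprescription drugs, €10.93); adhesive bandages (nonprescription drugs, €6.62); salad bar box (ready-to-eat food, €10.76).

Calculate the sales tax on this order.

€0.17

Canned tomatoes €2.50: unprepared groceries → 6.75% → €0.16875
Rotisserie chicken €12.07: ready-to-eat food, buyer-exempt → 0% → €0.00
Acetaminophen (200 ct) €10.93: nonprescription drugs, buyer-exempt → 0% → €0.00
Adhesive bandages €6.62: nonprescription drugs, buyer-exempt → 0% → €0.00
Salad bar box €10.76: ready-to-eat food, buyer-exempt → 0% → €0.00
Unrounded tax sum = €0.16875 → €0.17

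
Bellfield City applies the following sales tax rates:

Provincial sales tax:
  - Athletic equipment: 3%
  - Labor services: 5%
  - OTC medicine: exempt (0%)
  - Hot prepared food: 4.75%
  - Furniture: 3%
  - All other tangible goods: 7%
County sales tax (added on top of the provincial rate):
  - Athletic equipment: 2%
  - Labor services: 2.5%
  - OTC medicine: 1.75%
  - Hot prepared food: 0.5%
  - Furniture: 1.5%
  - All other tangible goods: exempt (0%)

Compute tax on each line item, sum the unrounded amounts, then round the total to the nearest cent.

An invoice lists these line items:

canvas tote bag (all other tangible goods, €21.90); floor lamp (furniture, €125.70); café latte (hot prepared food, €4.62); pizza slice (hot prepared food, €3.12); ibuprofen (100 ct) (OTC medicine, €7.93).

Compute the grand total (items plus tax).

Canvas tote bag €21.90: all other tangible goods → 7% + 0% county = 7% → €1.533
Floor lamp €125.70: furniture → 3% + 1.5% county = 4.5% → €5.6565
Café latte €4.62: hot prepared food → 4.75% + 0.5% county = 5.25% → €0.24255
Pizza slice €3.12: hot prepared food → 4.75% + 0.5% county = 5.25% → €0.1638
Ibuprofen (100 ct) €7.93: OTC medicine → 0% + 1.75% county = 1.75% → €0.138775
Subtotal = €163.27; unrounded tax = €7.734625 → €7.73; total due = €171.00

€171.00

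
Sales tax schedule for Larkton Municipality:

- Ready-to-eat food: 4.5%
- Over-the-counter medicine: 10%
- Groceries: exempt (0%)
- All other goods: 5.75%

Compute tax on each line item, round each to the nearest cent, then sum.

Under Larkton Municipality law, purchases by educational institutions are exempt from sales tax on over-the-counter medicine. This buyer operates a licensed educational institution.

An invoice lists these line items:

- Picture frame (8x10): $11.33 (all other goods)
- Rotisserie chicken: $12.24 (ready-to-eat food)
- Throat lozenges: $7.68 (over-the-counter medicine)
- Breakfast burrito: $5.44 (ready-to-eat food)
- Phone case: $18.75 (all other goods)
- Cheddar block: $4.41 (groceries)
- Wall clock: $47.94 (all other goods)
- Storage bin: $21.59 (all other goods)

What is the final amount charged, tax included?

$135.90

Picture frame (8x10) $11.33: all other goods → 5.75% → $0.65
Rotisserie chicken $12.24: ready-to-eat food → 4.5% → $0.55
Throat lozenges $7.68: over-the-counter medicine, buyer-exempt → 0% → $0.00
Breakfast burrito $5.44: ready-to-eat food → 4.5% → $0.24
Phone case $18.75: all other goods → 5.75% → $1.08
Cheddar block $4.41: groceries → 0% → $0.00
Wall clock $47.94: all other goods → 5.75% → $2.76
Storage bin $21.59: all other goods → 5.75% → $1.24
Subtotal = $129.38; tax = $6.52; total due = $135.90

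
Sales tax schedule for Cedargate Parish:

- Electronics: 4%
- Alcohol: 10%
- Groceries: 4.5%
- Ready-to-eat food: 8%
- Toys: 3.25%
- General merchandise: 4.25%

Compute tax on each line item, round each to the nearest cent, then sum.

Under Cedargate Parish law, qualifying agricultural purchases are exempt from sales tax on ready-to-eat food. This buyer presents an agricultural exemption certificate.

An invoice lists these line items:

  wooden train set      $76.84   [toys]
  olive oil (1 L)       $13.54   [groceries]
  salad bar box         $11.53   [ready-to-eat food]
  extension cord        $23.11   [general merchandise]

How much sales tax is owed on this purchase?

$4.09

Wooden train set $76.84: toys → 3.25% → $2.50
Olive oil (1 L) $13.54: groceries → 4.5% → $0.61
Salad bar box $11.53: ready-to-eat food, buyer-exempt → 0% → $0.00
Extension cord $23.11: general merchandise → 4.25% → $0.98
Total tax = $2.50 + $0.61 + $0.98 = $4.09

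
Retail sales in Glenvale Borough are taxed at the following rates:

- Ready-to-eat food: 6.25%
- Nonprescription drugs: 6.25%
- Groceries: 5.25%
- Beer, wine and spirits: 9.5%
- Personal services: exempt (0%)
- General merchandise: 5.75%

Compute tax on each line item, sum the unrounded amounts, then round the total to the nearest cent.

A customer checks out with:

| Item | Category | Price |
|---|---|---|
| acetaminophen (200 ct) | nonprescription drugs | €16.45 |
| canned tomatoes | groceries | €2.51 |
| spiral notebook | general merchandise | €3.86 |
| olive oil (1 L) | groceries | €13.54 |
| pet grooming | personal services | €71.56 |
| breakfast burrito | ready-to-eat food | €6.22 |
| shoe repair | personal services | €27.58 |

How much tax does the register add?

Acetaminophen (200 ct) €16.45: nonprescription drugs → 6.25% → €1.028125
Canned tomatoes €2.51: groceries → 5.25% → €0.131775
Spiral notebook €3.86: general merchandise → 5.75% → €0.22195
Olive oil (1 L) €13.54: groceries → 5.25% → €0.71085
Pet grooming €71.56: personal services → 0% → €0.00
Breakfast burrito €6.22: ready-to-eat food → 6.25% → €0.38875
Shoe repair €27.58: personal services → 0% → €0.00
Unrounded tax sum = €2.48145 → €2.48

€2.48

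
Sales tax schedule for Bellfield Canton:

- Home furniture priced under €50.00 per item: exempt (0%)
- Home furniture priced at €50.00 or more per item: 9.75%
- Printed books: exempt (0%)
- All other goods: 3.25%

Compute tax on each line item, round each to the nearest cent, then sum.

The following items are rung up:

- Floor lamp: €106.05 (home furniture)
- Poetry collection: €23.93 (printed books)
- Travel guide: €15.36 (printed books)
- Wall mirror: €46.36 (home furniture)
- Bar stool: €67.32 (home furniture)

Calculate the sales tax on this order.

Floor lamp €106.05: home furniture, €50.00 or more → 9.75% → €10.34
Poetry collection €23.93: printed books → 0% → €0.00
Travel guide €15.36: printed books → 0% → €0.00
Wall mirror €46.36: home furniture, under €50.00 → 0% → €0.00
Bar stool €67.32: home furniture, €50.00 or more → 9.75% → €6.56
Total tax = €10.34 + €6.56 = €16.90

€16.90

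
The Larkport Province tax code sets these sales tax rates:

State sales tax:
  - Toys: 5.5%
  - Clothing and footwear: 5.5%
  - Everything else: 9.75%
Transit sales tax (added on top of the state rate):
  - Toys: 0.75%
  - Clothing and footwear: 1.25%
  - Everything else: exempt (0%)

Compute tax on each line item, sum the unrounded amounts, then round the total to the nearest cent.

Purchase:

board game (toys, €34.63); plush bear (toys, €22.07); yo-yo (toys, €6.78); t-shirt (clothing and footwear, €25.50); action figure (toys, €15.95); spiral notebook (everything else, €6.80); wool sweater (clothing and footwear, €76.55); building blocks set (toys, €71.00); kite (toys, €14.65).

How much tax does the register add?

Board game €34.63: toys → 5.5% + 0.75% transit = 6.25% → €2.164375
Plush bear €22.07: toys → 5.5% + 0.75% transit = 6.25% → €1.379375
Yo-yo €6.78: toys → 5.5% + 0.75% transit = 6.25% → €0.42375
T-shirt €25.50: clothing and footwear → 5.5% + 1.25% transit = 6.75% → €1.72125
Action figure €15.95: toys → 5.5% + 0.75% transit = 6.25% → €0.996875
Spiral notebook €6.80: everything else → 9.75% + 0% transit = 9.75% → €0.663
Wool sweater €76.55: clothing and footwear → 5.5% + 1.25% transit = 6.75% → €5.167125
Building blocks set €71.00: toys → 5.5% + 0.75% transit = 6.25% → €4.4375
Kite €14.65: toys → 5.5% + 0.75% transit = 6.25% → €0.915625
Unrounded tax sum = €17.868875 → €17.87

€17.87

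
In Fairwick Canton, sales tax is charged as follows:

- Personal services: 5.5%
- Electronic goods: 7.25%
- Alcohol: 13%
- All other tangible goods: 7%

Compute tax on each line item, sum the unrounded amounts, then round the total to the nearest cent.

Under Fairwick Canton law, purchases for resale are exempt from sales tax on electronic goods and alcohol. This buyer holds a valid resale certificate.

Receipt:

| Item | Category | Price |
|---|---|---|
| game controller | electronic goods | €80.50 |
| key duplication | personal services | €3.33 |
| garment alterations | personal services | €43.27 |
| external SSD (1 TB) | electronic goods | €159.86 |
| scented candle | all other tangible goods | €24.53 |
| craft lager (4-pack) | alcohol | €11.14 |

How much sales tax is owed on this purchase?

€4.28

Game controller €80.50: electronic goods, buyer-exempt → 0% → €0.00
Key duplication €3.33: personal services → 5.5% → €0.18315
Garment alterations €43.27: personal services → 5.5% → €2.37985
External SSD (1 TB) €159.86: electronic goods, buyer-exempt → 0% → €0.00
Scented candle €24.53: all other tangible goods → 7% → €1.7171
Craft lager (4-pack) €11.14: alcohol, buyer-exempt → 0% → €0.00
Unrounded tax sum = €4.2801 → €4.28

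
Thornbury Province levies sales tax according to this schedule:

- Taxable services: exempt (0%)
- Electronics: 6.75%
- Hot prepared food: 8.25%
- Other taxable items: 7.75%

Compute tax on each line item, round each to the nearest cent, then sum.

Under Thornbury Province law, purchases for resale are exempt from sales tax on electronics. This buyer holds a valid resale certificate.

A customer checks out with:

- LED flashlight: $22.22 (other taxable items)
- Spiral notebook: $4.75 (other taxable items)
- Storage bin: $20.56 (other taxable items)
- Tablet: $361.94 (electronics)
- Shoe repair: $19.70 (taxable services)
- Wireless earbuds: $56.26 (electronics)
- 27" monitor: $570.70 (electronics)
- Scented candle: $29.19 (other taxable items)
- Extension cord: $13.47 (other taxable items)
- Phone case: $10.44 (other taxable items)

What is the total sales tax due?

$7.79

LED flashlight $22.22: other taxable items → 7.75% → $1.72
Spiral notebook $4.75: other taxable items → 7.75% → $0.37
Storage bin $20.56: other taxable items → 7.75% → $1.59
Tablet $361.94: electronics, buyer-exempt → 0% → $0.00
Shoe repair $19.70: taxable services → 0% → $0.00
Wireless earbuds $56.26: electronics, buyer-exempt → 0% → $0.00
27" monitor $570.70: electronics, buyer-exempt → 0% → $0.00
Scented candle $29.19: other taxable items → 7.75% → $2.26
Extension cord $13.47: other taxable items → 7.75% → $1.04
Phone case $10.44: other taxable items → 7.75% → $0.81
Total tax = $1.72 + $0.37 + $1.59 + $2.26 + $1.04 + $0.81 = $7.79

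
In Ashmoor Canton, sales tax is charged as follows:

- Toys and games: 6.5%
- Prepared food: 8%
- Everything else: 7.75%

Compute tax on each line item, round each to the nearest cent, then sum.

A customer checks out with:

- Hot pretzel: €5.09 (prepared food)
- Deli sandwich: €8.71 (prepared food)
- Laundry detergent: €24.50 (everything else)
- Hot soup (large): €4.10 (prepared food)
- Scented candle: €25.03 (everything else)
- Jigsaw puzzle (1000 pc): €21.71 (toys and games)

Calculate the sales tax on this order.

Hot pretzel €5.09: prepared food → 8% → €0.41
Deli sandwich €8.71: prepared food → 8% → €0.70
Laundry detergent €24.50: everything else → 7.75% → €1.90
Hot soup (large) €4.10: prepared food → 8% → €0.33
Scented candle €25.03: everything else → 7.75% → €1.94
Jigsaw puzzle (1000 pc) €21.71: toys and games → 6.5% → €1.41
Total tax = €0.41 + €0.70 + €1.90 + €0.33 + €1.94 + €1.41 = €6.69

€6.69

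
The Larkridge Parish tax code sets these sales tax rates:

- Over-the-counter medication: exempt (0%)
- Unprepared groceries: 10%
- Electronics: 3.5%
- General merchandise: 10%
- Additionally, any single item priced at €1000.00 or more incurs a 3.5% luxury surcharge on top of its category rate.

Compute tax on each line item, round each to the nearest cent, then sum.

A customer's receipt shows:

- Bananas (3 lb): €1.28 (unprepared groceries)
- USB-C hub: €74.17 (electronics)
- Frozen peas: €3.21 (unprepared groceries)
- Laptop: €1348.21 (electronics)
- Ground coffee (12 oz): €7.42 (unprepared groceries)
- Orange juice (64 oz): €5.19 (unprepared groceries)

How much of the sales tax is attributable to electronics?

€96.97

USB-C hub €74.17: electronics → 3.5% → €2.60
Laptop €1348.21: electronics → 3.5% + 3.5% surcharge = 7% → €94.37
Tax on electronics = €2.60 + €94.37 = €96.97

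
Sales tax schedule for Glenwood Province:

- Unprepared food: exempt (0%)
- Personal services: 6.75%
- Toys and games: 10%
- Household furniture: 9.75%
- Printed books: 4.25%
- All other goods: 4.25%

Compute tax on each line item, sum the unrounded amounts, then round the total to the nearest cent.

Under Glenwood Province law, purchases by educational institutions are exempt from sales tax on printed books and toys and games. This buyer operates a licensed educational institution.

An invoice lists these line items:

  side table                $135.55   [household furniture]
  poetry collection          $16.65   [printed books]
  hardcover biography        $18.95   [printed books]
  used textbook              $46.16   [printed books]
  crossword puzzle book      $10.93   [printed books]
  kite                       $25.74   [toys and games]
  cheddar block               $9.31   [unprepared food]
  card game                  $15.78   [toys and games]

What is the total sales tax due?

Side table $135.55: household furniture → 9.75% → $13.216125
Poetry collection $16.65: printed books, buyer-exempt → 0% → $0.00
Hardcover biography $18.95: printed books, buyer-exempt → 0% → $0.00
Used textbook $46.16: printed books, buyer-exempt → 0% → $0.00
Crossword puzzle book $10.93: printed books, buyer-exempt → 0% → $0.00
Kite $25.74: toys and games, buyer-exempt → 0% → $0.00
Cheddar block $9.31: unprepared food → 0% → $0.00
Card game $15.78: toys and games, buyer-exempt → 0% → $0.00
Unrounded tax sum = $13.216125 → $13.22

$13.22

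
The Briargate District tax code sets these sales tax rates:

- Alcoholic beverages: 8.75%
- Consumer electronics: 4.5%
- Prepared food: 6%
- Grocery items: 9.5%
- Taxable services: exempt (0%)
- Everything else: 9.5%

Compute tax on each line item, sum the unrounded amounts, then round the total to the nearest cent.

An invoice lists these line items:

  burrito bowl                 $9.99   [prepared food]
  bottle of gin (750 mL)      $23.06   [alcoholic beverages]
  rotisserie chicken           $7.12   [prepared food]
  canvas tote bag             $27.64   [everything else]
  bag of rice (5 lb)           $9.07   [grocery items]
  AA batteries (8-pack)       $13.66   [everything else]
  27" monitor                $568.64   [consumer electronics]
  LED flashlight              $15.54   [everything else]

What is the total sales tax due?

Burrito bowl $9.99: prepared food → 6% → $0.5994
Bottle of gin (750 mL) $23.06: alcoholic beverages → 8.75% → $2.01775
Rotisserie chicken $7.12: prepared food → 6% → $0.4272
Canvas tote bag $27.64: everything else → 9.5% → $2.6258
Bag of rice (5 lb) $9.07: grocery items → 9.5% → $0.86165
AA batteries (8-pack) $13.66: everything else → 9.5% → $1.2977
27" monitor $568.64: consumer electronics → 4.5% → $25.5888
LED flashlight $15.54: everything else → 9.5% → $1.4763
Unrounded tax sum = $34.8946 → $34.89

$34.89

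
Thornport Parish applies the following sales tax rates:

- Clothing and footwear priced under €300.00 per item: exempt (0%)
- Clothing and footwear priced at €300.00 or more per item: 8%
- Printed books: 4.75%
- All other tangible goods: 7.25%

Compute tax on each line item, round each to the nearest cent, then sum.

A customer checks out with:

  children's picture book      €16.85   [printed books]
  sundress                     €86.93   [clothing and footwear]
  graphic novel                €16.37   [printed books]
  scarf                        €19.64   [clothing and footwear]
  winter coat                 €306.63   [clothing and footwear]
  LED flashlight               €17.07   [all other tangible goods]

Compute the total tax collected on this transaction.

Children's picture book €16.85: printed books → 4.75% → €0.80
Sundress €86.93: clothing and footwear, under €300.00 → 0% → €0.00
Graphic novel €16.37: printed books → 4.75% → €0.78
Scarf €19.64: clothing and footwear, under €300.00 → 0% → €0.00
Winter coat €306.63: clothing and footwear, €300.00 or more → 8% → €24.53
LED flashlight €17.07: all other tangible goods → 7.25% → €1.24
Total tax = €0.80 + €0.78 + €24.53 + €1.24 = €27.35

€27.35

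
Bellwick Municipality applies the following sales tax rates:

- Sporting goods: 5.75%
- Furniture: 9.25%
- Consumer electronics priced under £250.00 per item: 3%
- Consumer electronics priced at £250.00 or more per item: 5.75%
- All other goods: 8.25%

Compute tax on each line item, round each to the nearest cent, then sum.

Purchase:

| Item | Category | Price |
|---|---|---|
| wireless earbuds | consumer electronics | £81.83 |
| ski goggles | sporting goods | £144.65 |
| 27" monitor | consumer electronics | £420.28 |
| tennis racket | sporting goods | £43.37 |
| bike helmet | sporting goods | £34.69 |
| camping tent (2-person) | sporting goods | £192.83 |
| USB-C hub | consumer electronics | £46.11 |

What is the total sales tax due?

Wireless earbuds £81.83: consumer electronics, under £250.00 → 3% → £2.45
Ski goggles £144.65: sporting goods → 5.75% → £8.32
27" monitor £420.28: consumer electronics, £250.00 or more → 5.75% → £24.17
Tennis racket £43.37: sporting goods → 5.75% → £2.49
Bike helmet £34.69: sporting goods → 5.75% → £1.99
Camping tent (2-person) £192.83: sporting goods → 5.75% → £11.09
USB-C hub £46.11: consumer electronics, under £250.00 → 3% → £1.38
Total tax = £2.45 + £8.32 + £24.17 + £2.49 + £1.99 + £11.09 + £1.38 = £51.89

£51.89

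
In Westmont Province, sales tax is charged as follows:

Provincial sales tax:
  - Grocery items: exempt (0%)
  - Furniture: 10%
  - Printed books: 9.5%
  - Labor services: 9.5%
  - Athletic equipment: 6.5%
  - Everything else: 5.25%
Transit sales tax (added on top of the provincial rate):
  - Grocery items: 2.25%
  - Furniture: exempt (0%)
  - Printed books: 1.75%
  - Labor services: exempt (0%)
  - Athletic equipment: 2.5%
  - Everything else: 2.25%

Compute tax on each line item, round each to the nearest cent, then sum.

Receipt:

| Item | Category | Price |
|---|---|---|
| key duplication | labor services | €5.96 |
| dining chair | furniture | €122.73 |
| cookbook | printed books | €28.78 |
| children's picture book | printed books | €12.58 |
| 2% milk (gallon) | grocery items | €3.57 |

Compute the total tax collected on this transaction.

Key duplication €5.96: labor services → 9.5% + 0% transit = 9.5% → €0.57
Dining chair €122.73: furniture → 10% + 0% transit = 10% → €12.27
Cookbook €28.78: printed books → 9.5% + 1.75% transit = 11.25% → €3.24
Children's picture book €12.58: printed books → 9.5% + 1.75% transit = 11.25% → €1.42
2% milk (gallon) €3.57: grocery items → 0% + 2.25% transit = 2.25% → €0.08
Total tax = €0.57 + €12.27 + €3.24 + €1.42 + €0.08 = €17.58

€17.58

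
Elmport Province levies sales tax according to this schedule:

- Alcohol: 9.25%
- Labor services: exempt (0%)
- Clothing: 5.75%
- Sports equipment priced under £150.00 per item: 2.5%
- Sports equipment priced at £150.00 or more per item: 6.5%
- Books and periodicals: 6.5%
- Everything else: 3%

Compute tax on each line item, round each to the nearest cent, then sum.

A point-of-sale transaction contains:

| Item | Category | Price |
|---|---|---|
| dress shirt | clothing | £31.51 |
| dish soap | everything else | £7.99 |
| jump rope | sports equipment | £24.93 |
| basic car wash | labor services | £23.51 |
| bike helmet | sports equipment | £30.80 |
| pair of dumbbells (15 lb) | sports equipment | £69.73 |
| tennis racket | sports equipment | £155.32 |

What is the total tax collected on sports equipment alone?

£13.23

Jump rope £24.93: sports equipment, under £150.00 → 2.5% → £0.62
Bike helmet £30.80: sports equipment, under £150.00 → 2.5% → £0.77
Pair of dumbbells (15 lb) £69.73: sports equipment, under £150.00 → 2.5% → £1.74
Tennis racket £155.32: sports equipment, £150.00 or more → 6.5% → £10.10
Tax on sports equipment = £0.62 + £0.77 + £1.74 + £10.10 = £13.23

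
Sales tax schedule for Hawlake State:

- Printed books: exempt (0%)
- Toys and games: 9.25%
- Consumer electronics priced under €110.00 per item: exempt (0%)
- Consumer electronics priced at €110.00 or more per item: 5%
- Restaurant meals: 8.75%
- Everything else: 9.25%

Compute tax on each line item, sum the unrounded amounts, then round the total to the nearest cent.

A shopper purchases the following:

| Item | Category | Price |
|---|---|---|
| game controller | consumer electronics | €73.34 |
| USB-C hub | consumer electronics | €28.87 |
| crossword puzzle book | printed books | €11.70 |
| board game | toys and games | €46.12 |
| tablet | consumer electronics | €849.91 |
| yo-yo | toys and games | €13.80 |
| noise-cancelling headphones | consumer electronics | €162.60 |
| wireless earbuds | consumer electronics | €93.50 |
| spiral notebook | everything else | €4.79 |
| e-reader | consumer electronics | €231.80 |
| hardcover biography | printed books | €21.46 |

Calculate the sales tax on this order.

€68.20

Game controller €73.34: consumer electronics, under €110.00 → 0% → €0.00
USB-C hub €28.87: consumer electronics, under €110.00 → 0% → €0.00
Crossword puzzle book €11.70: printed books → 0% → €0.00
Board game €46.12: toys and games → 9.25% → €4.2661
Tablet €849.91: consumer electronics, €110.00 or more → 5% → €42.4955
Yo-yo €13.80: toys and games → 9.25% → €1.2765
Noise-cancelling headphones €162.60: consumer electronics, €110.00 or more → 5% → €8.13
Wireless earbuds €93.50: consumer electronics, under €110.00 → 0% → €0.00
Spiral notebook €4.79: everything else → 9.25% → €0.443075
E-reader €231.80: consumer electronics, €110.00 or more → 5% → €11.59
Hardcover biography €21.46: printed books → 0% → €0.00
Unrounded tax sum = €68.201175 → €68.20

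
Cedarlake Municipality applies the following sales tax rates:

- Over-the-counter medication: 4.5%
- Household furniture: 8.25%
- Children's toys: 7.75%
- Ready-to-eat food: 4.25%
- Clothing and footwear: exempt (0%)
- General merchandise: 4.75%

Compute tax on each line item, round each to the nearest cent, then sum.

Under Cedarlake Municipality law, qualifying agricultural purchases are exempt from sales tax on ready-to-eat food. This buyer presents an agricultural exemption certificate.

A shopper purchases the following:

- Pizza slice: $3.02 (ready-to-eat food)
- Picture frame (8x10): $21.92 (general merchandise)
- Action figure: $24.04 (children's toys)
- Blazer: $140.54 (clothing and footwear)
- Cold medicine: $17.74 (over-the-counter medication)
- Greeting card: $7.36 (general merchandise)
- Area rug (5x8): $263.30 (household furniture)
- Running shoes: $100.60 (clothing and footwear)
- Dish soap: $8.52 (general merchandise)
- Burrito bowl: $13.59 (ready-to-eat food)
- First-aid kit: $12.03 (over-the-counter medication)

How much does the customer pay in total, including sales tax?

Pizza slice $3.02: ready-to-eat food, buyer-exempt → 0% → $0.00
Picture frame (8x10) $21.92: general merchandise → 4.75% → $1.04
Action figure $24.04: children's toys → 7.75% → $1.86
Blazer $140.54: clothing and footwear → 0% → $0.00
Cold medicine $17.74: over-the-counter medication → 4.5% → $0.80
Greeting card $7.36: general merchandise → 4.75% → $0.35
Area rug (5x8) $263.30: household furniture → 8.25% → $21.72
Running shoes $100.60: clothing and footwear → 0% → $0.00
Dish soap $8.52: general merchandise → 4.75% → $0.40
Burrito bowl $13.59: ready-to-eat food, buyer-exempt → 0% → $0.00
First-aid kit $12.03: over-the-counter medication → 4.5% → $0.54
Subtotal = $612.66; tax = $26.71; total due = $639.37

$639.37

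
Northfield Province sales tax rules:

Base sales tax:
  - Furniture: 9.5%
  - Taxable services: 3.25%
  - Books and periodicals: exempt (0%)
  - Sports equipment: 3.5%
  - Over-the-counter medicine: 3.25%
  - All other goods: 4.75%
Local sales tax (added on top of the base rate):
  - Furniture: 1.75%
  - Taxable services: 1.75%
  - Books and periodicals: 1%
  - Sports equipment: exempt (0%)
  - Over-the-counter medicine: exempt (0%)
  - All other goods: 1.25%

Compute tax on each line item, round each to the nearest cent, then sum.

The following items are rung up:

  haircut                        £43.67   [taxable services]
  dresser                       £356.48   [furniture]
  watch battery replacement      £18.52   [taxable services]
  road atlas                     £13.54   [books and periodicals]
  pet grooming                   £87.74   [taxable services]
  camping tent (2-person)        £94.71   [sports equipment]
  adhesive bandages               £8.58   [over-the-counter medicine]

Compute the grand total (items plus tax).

£674.57

Haircut £43.67: taxable services → 3.25% + 1.75% local = 5% → £2.18
Dresser £356.48: furniture → 9.5% + 1.75% local = 11.25% → £40.10
Watch battery replacement £18.52: taxable services → 3.25% + 1.75% local = 5% → £0.93
Road atlas £13.54: books and periodicals → 0% + 1% local = 1% → £0.14
Pet grooming £87.74: taxable services → 3.25% + 1.75% local = 5% → £4.39
Camping tent (2-person) £94.71: sports equipment → 3.5% + 0% local = 3.5% → £3.31
Adhesive bandages £8.58: over-the-counter medicine → 3.25% + 0% local = 3.25% → £0.28
Subtotal = £623.24; tax = £51.33; total due = £674.57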